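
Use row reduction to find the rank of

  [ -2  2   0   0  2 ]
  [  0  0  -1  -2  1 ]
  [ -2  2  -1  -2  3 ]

rank = 2

Multiply ρ1 by -1/2.
Add 2 times ρ1 to ρ3.
Multiply ρ2 by -1.
Add ρ2 to ρ3.
The reduced form has 2 nonzero rows.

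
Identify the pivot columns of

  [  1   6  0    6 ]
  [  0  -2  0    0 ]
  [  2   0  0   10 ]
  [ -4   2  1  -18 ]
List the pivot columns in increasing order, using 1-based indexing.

1, 2, 3, 4

Subtract 2 times r1 from r3.
Add 4 times r1 to r4.
Multiply r2 by -1/2.
Add 12 times r2 to r3.
Subtract 26 times r2 from r4.
Swap r3 and r4.
Multiply r4 by -1/2.
Subtract 6 times r4 from r3.
Subtract 6 times r4 from r1.
Subtract 6 times r2 from r1.
Pivot columns are the columns containing a leading 1.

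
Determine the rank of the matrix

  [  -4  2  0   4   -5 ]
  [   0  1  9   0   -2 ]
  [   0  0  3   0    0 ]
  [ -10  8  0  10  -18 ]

R1 → -1/4·R1
  [   1  -1/2  0  -1  5/4 ]
  [   0     1  9   0   -2 ]
  [   0     0  3   0    0 ]
  [ -10     8  0  10  -18 ]
R4 → R4 + 10·R1
  [ 1  -1/2  0  -1    5/4 ]
  [ 0     1  9   0     -2 ]
  [ 0     0  3   0      0 ]
  [ 0     3  0   0  -11/2 ]
R4 → R4 − 3·R2
  [ 1  -1/2    0  -1  5/4 ]
  [ 0     1    9   0   -2 ]
  [ 0     0    3   0    0 ]
  [ 0     0  -27   0  1/2 ]
R3 → 1/3·R3
  [ 1  -1/2    0  -1  5/4 ]
  [ 0     1    9   0   -2 ]
  [ 0     0    1   0    0 ]
  [ 0     0  -27   0  1/2 ]
R4 → R4 + 27·R3
  [ 1  -1/2  0  -1  5/4 ]
  [ 0     1  9   0   -2 ]
  [ 0     0  1   0    0 ]
  [ 0     0  0   0  1/2 ]
R4 → 2·R4
  [ 1  -1/2  0  -1  5/4 ]
  [ 0     1  9   0   -2 ]
  [ 0     0  1   0    0 ]
  [ 0     0  0   0    1 ]
R2 → R2 + 2·R4
  [ 1  -1/2  0  -1  5/4 ]
  [ 0     1  9   0    0 ]
  [ 0     0  1   0    0 ]
  [ 0     0  0   0    1 ]
R1 → R1 − 5/4·R4
  [ 1  -1/2  0  -1  0 ]
  [ 0     1  9   0  0 ]
  [ 0     0  1   0  0 ]
  [ 0     0  0   0  1 ]
R2 → R2 − 9·R3
  [ 1  -1/2  0  -1  0 ]
  [ 0     1  0   0  0 ]
  [ 0     0  1   0  0 ]
  [ 0     0  0   0  1 ]
R1 → R1 + 1/2·R2
  [ 1  0  0  -1  0 ]
  [ 0  1  0   0  0 ]
  [ 0  0  1   0  0 ]
  [ 0  0  0   0  1 ]
The reduced form has 4 nonzero rows.

rank = 4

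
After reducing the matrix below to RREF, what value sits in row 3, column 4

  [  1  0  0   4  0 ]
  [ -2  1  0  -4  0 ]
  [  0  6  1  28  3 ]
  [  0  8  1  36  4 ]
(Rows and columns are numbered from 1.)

r2 := r2 + 2·r1
  [ 1  0  0   4  0 ]
  [ 0  1  0   4  0 ]
  [ 0  6  1  28  3 ]
  [ 0  8  1  36  4 ]
r3 := r3 − 6·r2
  [ 1  0  0   4  0 ]
  [ 0  1  0   4  0 ]
  [ 0  0  1   4  3 ]
  [ 0  8  1  36  4 ]
r4 := r4 − 8·r2
  [ 1  0  0  4  0 ]
  [ 0  1  0  4  0 ]
  [ 0  0  1  4  3 ]
  [ 0  0  1  4  4 ]
r4 := r4 − r3
  [ 1  0  0  4  0 ]
  [ 0  1  0  4  0 ]
  [ 0  0  1  4  3 ]
  [ 0  0  0  0  1 ]
r3 := r3 − 3·r4
  [ 1  0  0  4  0 ]
  [ 0  1  0  4  0 ]
  [ 0  0  1  4  0 ]
  [ 0  0  0  0  1 ]

4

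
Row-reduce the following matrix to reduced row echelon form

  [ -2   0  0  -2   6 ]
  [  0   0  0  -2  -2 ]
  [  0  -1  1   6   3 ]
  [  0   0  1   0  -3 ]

[[1, 0, 0, 0, -4], [0, 1, 0, 0, 0], [0, 0, 1, 0, -3], [0, 0, 0, 1, 1]]

R1 ← -1/2·R1
  [ 1   0  0   1  -3 ]
  [ 0   0  0  -2  -2 ]
  [ 0  -1  1   6   3 ]
  [ 0   0  1   0  -3 ]
R2 <=> R3
  [ 1   0  0   1  -3 ]
  [ 0  -1  1   6   3 ]
  [ 0   0  0  -2  -2 ]
  [ 0   0  1   0  -3 ]
R2 ← -1·R2
  [ 1  0   0   1  -3 ]
  [ 0  1  -1  -6  -3 ]
  [ 0  0   0  -2  -2 ]
  [ 0  0   1   0  -3 ]
R3 <=> R4
  [ 1  0   0   1  -3 ]
  [ 0  1  -1  -6  -3 ]
  [ 0  0   1   0  -3 ]
  [ 0  0   0  -2  -2 ]
R4 ← -1/2·R4
  [ 1  0   0   1  -3 ]
  [ 0  1  -1  -6  -3 ]
  [ 0  0   1   0  -3 ]
  [ 0  0   0   1   1 ]
R2 ← R2 + 6·R4
  [ 1  0   0  1  -3 ]
  [ 0  1  -1  0   3 ]
  [ 0  0   1  0  -3 ]
  [ 0  0   0  1   1 ]
R1 ← R1 − R4
  [ 1  0   0  0  -4 ]
  [ 0  1  -1  0   3 ]
  [ 0  0   1  0  -3 ]
  [ 0  0   0  1   1 ]
R2 ← R2 + R3
  [ 1  0  0  0  -4 ]
  [ 0  1  0  0   0 ]
  [ 0  0  1  0  -3 ]
  [ 0  0  0  1   1 ]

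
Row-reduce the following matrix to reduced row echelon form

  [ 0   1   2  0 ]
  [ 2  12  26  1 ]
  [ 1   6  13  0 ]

Swap R1 and R2.
  [ 2  12  26  1 ]
  [ 0   1   2  0 ]
  [ 1   6  13  0 ]
Multiply R1 by 1/2.
  [ 1  6  13  1/2 ]
  [ 0  1   2    0 ]
  [ 1  6  13    0 ]
Subtract R1 from R3.
  [ 1  6  13   1/2 ]
  [ 0  1   2     0 ]
  [ 0  0   0  -1/2 ]
Multiply R3 by -2.
  [ 1  6  13  1/2 ]
  [ 0  1   2    0 ]
  [ 0  0   0    1 ]
Subtract 1/2 times R3 from R1.
  [ 1  6  13  0 ]
  [ 0  1   2  0 ]
  [ 0  0   0  1 ]
Subtract 6 times R2 from R1.
  [ 1  0  1  0 ]
  [ 0  1  2  0 ]
  [ 0  0  0  1 ]

[[1, 0, 1, 0], [0, 1, 2, 0], [0, 0, 0, 1]]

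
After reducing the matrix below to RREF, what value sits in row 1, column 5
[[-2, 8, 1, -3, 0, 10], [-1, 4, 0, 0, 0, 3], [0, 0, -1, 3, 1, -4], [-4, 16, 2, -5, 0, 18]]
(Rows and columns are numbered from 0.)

-2

Multiply R1 by -1/2.
  [  1  -4  -1/2  3/2  0  -5 ]
  [ -1   4     0    0  0   3 ]
  [  0   0    -1    3  1  -4 ]
  [ -4  16     2   -5  0  18 ]
Add R1 to R2.
  [  1  -4  -1/2  3/2  0  -5 ]
  [  0   0  -1/2  3/2  0  -2 ]
  [  0   0    -1    3  1  -4 ]
  [ -4  16     2   -5  0  18 ]
Add 4 times R1 to R4.
  [ 1  -4  -1/2  3/2  0  -5 ]
  [ 0   0  -1/2  3/2  0  -2 ]
  [ 0   0    -1    3  1  -4 ]
  [ 0   0     0    1  0  -2 ]
Multiply R2 by -2.
  [ 1  -4  -1/2  3/2  0  -5 ]
  [ 0   0     1   -3  0   4 ]
  [ 0   0    -1    3  1  -4 ]
  [ 0   0     0    1  0  -2 ]
Add R2 to R3.
  [ 1  -4  -1/2  3/2  0  -5 ]
  [ 0   0     1   -3  0   4 ]
  [ 0   0     0    0  1   0 ]
  [ 0   0     0    1  0  -2 ]
Swap R3 and R4.
  [ 1  -4  -1/2  3/2  0  -5 ]
  [ 0   0     1   -3  0   4 ]
  [ 0   0     0    1  0  -2 ]
  [ 0   0     0    0  1   0 ]
Add 3 times R3 to R2.
  [ 1  -4  -1/2  3/2  0  -5 ]
  [ 0   0     1    0  0  -2 ]
  [ 0   0     0    1  0  -2 ]
  [ 0   0     0    0  1   0 ]
Subtract 3/2 times R3 from R1.
  [ 1  -4  -1/2  0  0  -2 ]
  [ 0   0     1  0  0  -2 ]
  [ 0   0     0  1  0  -2 ]
  [ 0   0     0  0  1   0 ]
Add 1/2 times R2 to R1.
  [ 1  -4  0  0  0  -3 ]
  [ 0   0  1  0  0  -2 ]
  [ 0   0  0  1  0  -2 ]
  [ 0   0  0  0  1   0 ]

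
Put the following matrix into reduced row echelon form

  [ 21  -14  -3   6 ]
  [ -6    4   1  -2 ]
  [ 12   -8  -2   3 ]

ρ1 := 1/21·ρ1
  [  1  -2/3  -1/7  2/7 ]
  [ -6     4     1   -2 ]
  [ 12    -8    -2    3 ]
ρ2 := ρ2 + 6·ρ1
  [  1  -2/3  -1/7   2/7 ]
  [  0     0   1/7  -2/7 ]
  [ 12    -8    -2     3 ]
ρ3 := ρ3 − 12·ρ1
  [ 1  -2/3  -1/7   2/7 ]
  [ 0     0   1/7  -2/7 ]
  [ 0     0  -2/7  -3/7 ]
ρ2 := 7·ρ2
  [ 1  -2/3  -1/7   2/7 ]
  [ 0     0     1    -2 ]
  [ 0     0  -2/7  -3/7 ]
ρ3 := ρ3 + 2/7·ρ2
  [ 1  -2/3  -1/7  2/7 ]
  [ 0     0     1   -2 ]
  [ 0     0     0   -1 ]
ρ3 := -1·ρ3
  [ 1  -2/3  -1/7  2/7 ]
  [ 0     0     1   -2 ]
  [ 0     0     0    1 ]
ρ2 := ρ2 + 2·ρ3
  [ 1  -2/3  -1/7  2/7 ]
  [ 0     0     1    0 ]
  [ 0     0     0    1 ]
ρ1 := ρ1 − 2/7·ρ3
  [ 1  -2/3  -1/7  0 ]
  [ 0     0     1  0 ]
  [ 0     0     0  1 ]
ρ1 := ρ1 + 1/7·ρ2
  [ 1  -2/3  0  0 ]
  [ 0     0  1  0 ]
  [ 0     0  0  1 ]

[[1, -2/3, 0, 0], [0, 0, 1, 0], [0, 0, 0, 1]]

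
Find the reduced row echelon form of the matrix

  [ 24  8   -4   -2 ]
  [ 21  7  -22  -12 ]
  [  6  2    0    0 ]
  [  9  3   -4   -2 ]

[[1, 1/3, 0, 0], [0, 0, 1, 0], [0, 0, 0, 1], [0, 0, 0, 0]]

R1 ← 1/24·R1
  [  1  1/3  -1/6  -1/12 ]
  [ 21    7   -22    -12 ]
  [  6    2     0      0 ]
  [  9    3    -4     -2 ]
R2 ← R2 − 21·R1
  [ 1  1/3   -1/6  -1/12 ]
  [ 0    0  -37/2  -41/4 ]
  [ 6    2      0      0 ]
  [ 9    3     -4     -2 ]
R3 ← R3 − 6·R1
  [ 1  1/3   -1/6  -1/12 ]
  [ 0    0  -37/2  -41/4 ]
  [ 0    0      1    1/2 ]
  [ 9    3     -4     -2 ]
R4 ← R4 − 9·R1
  [ 1  1/3   -1/6  -1/12 ]
  [ 0    0  -37/2  -41/4 ]
  [ 0    0      1    1/2 ]
  [ 0    0   -5/2   -5/4 ]
R2 ← -2/37·R2
  [ 1  1/3  -1/6  -1/12 ]
  [ 0    0     1  41/74 ]
  [ 0    0     1    1/2 ]
  [ 0    0  -5/2   -5/4 ]
R3 ← R3 − R2
  [ 1  1/3  -1/6  -1/12 ]
  [ 0    0     1  41/74 ]
  [ 0    0     0  -2/37 ]
  [ 0    0  -5/2   -5/4 ]
R4 ← R4 + 5/2·R2
  [ 1  1/3  -1/6  -1/12 ]
  [ 0    0     1  41/74 ]
  [ 0    0     0  -2/37 ]
  [ 0    0     0   5/37 ]
R3 ← -37/2·R3
  [ 1  1/3  -1/6  -1/12 ]
  [ 0    0     1  41/74 ]
  [ 0    0     0      1 ]
  [ 0    0     0   5/37 ]
R4 ← R4 − 5/37·R3
  [ 1  1/3  -1/6  -1/12 ]
  [ 0    0     1  41/74 ]
  [ 0    0     0      1 ]
  [ 0    0     0      0 ]
R2 ← R2 − 41/74·R3
  [ 1  1/3  -1/6  -1/12 ]
  [ 0    0     1      0 ]
  [ 0    0     0      1 ]
  [ 0    0     0      0 ]
R1 ← R1 + 1/12·R3
  [ 1  1/3  -1/6  0 ]
  [ 0    0     1  0 ]
  [ 0    0     0  1 ]
  [ 0    0     0  0 ]
R1 ← R1 + 1/6·R2
  [ 1  1/3  0  0 ]
  [ 0    0  1  0 ]
  [ 0    0  0  1 ]
  [ 0    0  0  0 ]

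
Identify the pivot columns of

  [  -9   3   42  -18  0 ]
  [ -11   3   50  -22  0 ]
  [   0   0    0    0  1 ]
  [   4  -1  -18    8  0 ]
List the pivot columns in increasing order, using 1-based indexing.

ρ1 → -1/9·ρ1
  [   1  -1/3  -14/3    2  0 ]
  [ -11     3     50  -22  0 ]
  [   0     0      0    0  1 ]
  [   4    -1    -18    8  0 ]
ρ2 → ρ2 + 11·ρ1
  [ 1  -1/3  -14/3  2  0 ]
  [ 0  -2/3   -4/3  0  0 ]
  [ 0     0      0  0  1 ]
  [ 4    -1    -18  8  0 ]
ρ4 → ρ4 − 4·ρ1
  [ 1  -1/3  -14/3  2  0 ]
  [ 0  -2/3   -4/3  0  0 ]
  [ 0     0      0  0  1 ]
  [ 0   1/3    2/3  0  0 ]
ρ2 → -3/2·ρ2
  [ 1  -1/3  -14/3  2  0 ]
  [ 0     1      2  0  0 ]
  [ 0     0      0  0  1 ]
  [ 0   1/3    2/3  0  0 ]
ρ4 → ρ4 − 1/3·ρ2
  [ 1  -1/3  -14/3  2  0 ]
  [ 0     1      2  0  0 ]
  [ 0     0      0  0  1 ]
  [ 0     0      0  0  0 ]
ρ1 → ρ1 + 1/3·ρ2
  [ 1  0  -4  2  0 ]
  [ 0  1   2  0  0 ]
  [ 0  0   0  0  1 ]
  [ 0  0   0  0  0 ]
Pivot columns are the columns containing a leading 1.

1, 2, 5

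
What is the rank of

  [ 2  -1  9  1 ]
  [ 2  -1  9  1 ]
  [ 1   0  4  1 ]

ρ1 := 1/2·ρ1
  [ 1  -1/2  9/2  1/2 ]
  [ 2    -1    9    1 ]
  [ 1     0    4    1 ]
ρ2 := ρ2 − 2·ρ1
  [ 1  -1/2  9/2  1/2 ]
  [ 0     0    0    0 ]
  [ 1     0    4    1 ]
ρ3 := ρ3 − ρ1
  [ 1  -1/2   9/2  1/2 ]
  [ 0     0     0    0 ]
  [ 0   1/2  -1/2  1/2 ]
ρ2 <-> ρ3
  [ 1  -1/2   9/2  1/2 ]
  [ 0   1/2  -1/2  1/2 ]
  [ 0     0     0    0 ]
ρ2 := 2·ρ2
  [ 1  -1/2  9/2  1/2 ]
  [ 0     1   -1    1 ]
  [ 0     0    0    0 ]
ρ1 := ρ1 + 1/2·ρ2
  [ 1  0   4  1 ]
  [ 0  1  -1  1 ]
  [ 0  0   0  0 ]
The reduced form has 2 nonzero rows.

rank = 2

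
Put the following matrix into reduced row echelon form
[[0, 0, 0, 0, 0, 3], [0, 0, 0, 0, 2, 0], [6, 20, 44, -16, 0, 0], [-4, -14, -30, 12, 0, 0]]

R1 <-> R3
  [  6   20   44  -16  0  0 ]
  [  0    0    0    0  2  0 ]
  [  0    0    0    0  0  3 ]
  [ -4  -14  -30   12  0  0 ]
R1 -> 1/6·R1
  [  1  10/3  22/3  -8/3  0  0 ]
  [  0     0     0     0  2  0 ]
  [  0     0     0     0  0  3 ]
  [ -4   -14   -30    12  0  0 ]
R4 -> R4 + 4·R1
  [ 1  10/3  22/3  -8/3  0  0 ]
  [ 0     0     0     0  2  0 ]
  [ 0     0     0     0  0  3 ]
  [ 0  -2/3  -2/3   4/3  0  0 ]
R2 <-> R4
  [ 1  10/3  22/3  -8/3  0  0 ]
  [ 0  -2/3  -2/3   4/3  0  0 ]
  [ 0     0     0     0  0  3 ]
  [ 0     0     0     0  2  0 ]
R2 -> -3/2·R2
  [ 1  10/3  22/3  -8/3  0  0 ]
  [ 0     1     1    -2  0  0 ]
  [ 0     0     0     0  0  3 ]
  [ 0     0     0     0  2  0 ]
R3 <-> R4
  [ 1  10/3  22/3  -8/3  0  0 ]
  [ 0     1     1    -2  0  0 ]
  [ 0     0     0     0  2  0 ]
  [ 0     0     0     0  0  3 ]
R3 -> 1/2·R3
  [ 1  10/3  22/3  -8/3  0  0 ]
  [ 0     1     1    -2  0  0 ]
  [ 0     0     0     0  1  0 ]
  [ 0     0     0     0  0  3 ]
R4 -> 1/3·R4
  [ 1  10/3  22/3  -8/3  0  0 ]
  [ 0     1     1    -2  0  0 ]
  [ 0     0     0     0  1  0 ]
  [ 0     0     0     0  0  1 ]
R1 -> R1 − 10/3·R2
  [ 1  0  4   4  0  0 ]
  [ 0  1  1  -2  0  0 ]
  [ 0  0  0   0  1  0 ]
  [ 0  0  0   0  0  1 ]

[[1, 0, 4, 4, 0, 0], [0, 1, 1, -2, 0, 0], [0, 0, 0, 0, 1, 0], [0, 0, 0, 0, 0, 1]]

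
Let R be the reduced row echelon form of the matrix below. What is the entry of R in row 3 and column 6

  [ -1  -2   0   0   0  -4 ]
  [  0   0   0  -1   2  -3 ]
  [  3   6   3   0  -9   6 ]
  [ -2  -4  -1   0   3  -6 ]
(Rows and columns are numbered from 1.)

3

r1 -> -1·r1
  [  1   2   0   0   0   4 ]
  [  0   0   0  -1   2  -3 ]
  [  3   6   3   0  -9   6 ]
  [ -2  -4  -1   0   3  -6 ]
r3 -> r3 − 3·r1
  [  1   2   0   0   0   4 ]
  [  0   0   0  -1   2  -3 ]
  [  0   0   3   0  -9  -6 ]
  [ -2  -4  -1   0   3  -6 ]
r4 -> r4 + 2·r1
  [ 1  2   0   0   0   4 ]
  [ 0  0   0  -1   2  -3 ]
  [ 0  0   3   0  -9  -6 ]
  [ 0  0  -1   0   3   2 ]
r2 <=> r3
  [ 1  2   0   0   0   4 ]
  [ 0  0   3   0  -9  -6 ]
  [ 0  0   0  -1   2  -3 ]
  [ 0  0  -1   0   3   2 ]
r2 -> 1/3·r2
  [ 1  2   0   0   0   4 ]
  [ 0  0   1   0  -3  -2 ]
  [ 0  0   0  -1   2  -3 ]
  [ 0  0  -1   0   3   2 ]
r4 -> r4 + r2
  [ 1  2  0   0   0   4 ]
  [ 0  0  1   0  -3  -2 ]
  [ 0  0  0  -1   2  -3 ]
  [ 0  0  0   0   0   0 ]
r3 -> -1·r3
  [ 1  2  0  0   0   4 ]
  [ 0  0  1  0  -3  -2 ]
  [ 0  0  0  1  -2   3 ]
  [ 0  0  0  0   0   0 ]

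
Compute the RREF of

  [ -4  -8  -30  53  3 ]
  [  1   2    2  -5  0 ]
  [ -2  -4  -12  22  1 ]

ρ1 -> -1/4·ρ1
  [  1   2  15/2  -53/4  -3/4 ]
  [  1   2     2     -5     0 ]
  [ -2  -4   -12     22     1 ]
ρ2 -> ρ2 − ρ1
  [  1   2   15/2  -53/4  -3/4 ]
  [  0   0  -11/2   33/4   3/4 ]
  [ -2  -4    -12     22     1 ]
ρ3 -> ρ3 + 2·ρ1
  [ 1  2   15/2  -53/4  -3/4 ]
  [ 0  0  -11/2   33/4   3/4 ]
  [ 0  0      3   -9/2  -1/2 ]
ρ2 -> -2/11·ρ2
  [ 1  2  15/2  -53/4   -3/4 ]
  [ 0  0     1   -3/2  -3/22 ]
  [ 0  0     3   -9/2   -1/2 ]
ρ3 -> ρ3 − 3·ρ2
  [ 1  2  15/2  -53/4   -3/4 ]
  [ 0  0     1   -3/2  -3/22 ]
  [ 0  0     0      0  -1/11 ]
ρ3 -> -11·ρ3
  [ 1  2  15/2  -53/4   -3/4 ]
  [ 0  0     1   -3/2  -3/22 ]
  [ 0  0     0      0      1 ]
ρ2 -> ρ2 + 3/22·ρ3
  [ 1  2  15/2  -53/4  -3/4 ]
  [ 0  0     1   -3/2     0 ]
  [ 0  0     0      0     1 ]
ρ1 -> ρ1 + 3/4·ρ3
  [ 1  2  15/2  -53/4  0 ]
  [ 0  0     1   -3/2  0 ]
  [ 0  0     0      0  1 ]
ρ1 -> ρ1 − 15/2·ρ2
  [ 1  2  0    -2  0 ]
  [ 0  0  1  -3/2  0 ]
  [ 0  0  0     0  1 ]

[[1, 2, 0, -2, 0], [0, 0, 1, -3/2, 0], [0, 0, 0, 0, 1]]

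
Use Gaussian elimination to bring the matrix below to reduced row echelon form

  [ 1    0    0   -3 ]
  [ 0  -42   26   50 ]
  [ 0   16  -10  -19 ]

Multiply r2 by -1/42.
Subtract 16 times r2 from r3.
Multiply r3 by -21/2.
Add 13/21 times r3 to r2.

[[1, 0, 0, -3], [0, 1, 0, -3/2], [0, 0, 1, -1/2]]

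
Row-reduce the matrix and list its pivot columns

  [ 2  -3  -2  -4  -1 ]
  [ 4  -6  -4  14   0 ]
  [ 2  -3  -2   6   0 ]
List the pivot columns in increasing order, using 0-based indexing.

R1 ← 1/2·R1
  [ 1  -3/2  -1  -2  -1/2 ]
  [ 4    -6  -4  14     0 ]
  [ 2    -3  -2   6     0 ]
R2 ← R2 − 4·R1
  [ 1  -3/2  -1  -2  -1/2 ]
  [ 0     0   0  22     2 ]
  [ 2    -3  -2   6     0 ]
R3 ← R3 − 2·R1
  [ 1  -3/2  -1  -2  -1/2 ]
  [ 0     0   0  22     2 ]
  [ 0     0   0  10     1 ]
R2 ← 1/22·R2
  [ 1  -3/2  -1  -2  -1/2 ]
  [ 0     0   0   1  1/11 ]
  [ 0     0   0  10     1 ]
R3 ← R3 − 10·R2
  [ 1  -3/2  -1  -2  -1/2 ]
  [ 0     0   0   1  1/11 ]
  [ 0     0   0   0  1/11 ]
R3 ← 11·R3
  [ 1  -3/2  -1  -2  -1/2 ]
  [ 0     0   0   1  1/11 ]
  [ 0     0   0   0     1 ]
R2 ← R2 − 1/11·R3
  [ 1  -3/2  -1  -2  -1/2 ]
  [ 0     0   0   1     0 ]
  [ 0     0   0   0     1 ]
R1 ← R1 + 1/2·R3
  [ 1  -3/2  -1  -2  0 ]
  [ 0     0   0   1  0 ]
  [ 0     0   0   0  1 ]
R1 ← R1 + 2·R2
  [ 1  -3/2  -1  0  0 ]
  [ 0     0   0  1  0 ]
  [ 0     0   0  0  1 ]
Pivot columns are the columns containing a leading 1.

0, 3, 4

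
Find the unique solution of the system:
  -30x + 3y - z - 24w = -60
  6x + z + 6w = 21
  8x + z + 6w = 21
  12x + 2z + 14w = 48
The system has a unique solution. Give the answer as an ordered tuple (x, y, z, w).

(0, 5, 3, 3)

Form the augmented matrix and row-reduce:
  [ -30  3  -1  -24  |  -60 ]
  [   6  0   1    6  |   21 ]
  [   8  0   1    6  |   21 ]
  [  12  0   2   14  |   48 ]
R1 ← -1/30·R1
  [  1  -1/10  1/30  4/5  |   2 ]
  [  6      0     1    6  |  21 ]
  [  8      0     1    6  |  21 ]
  [ 12      0     2   14  |  48 ]
R2 ← R2 − 6·R1
  [  1  -1/10  1/30  4/5  |   2 ]
  [  0    3/5   4/5  6/5  |   9 ]
  [  8      0     1    6  |  21 ]
  [ 12      0     2   14  |  48 ]
R3 ← R3 − 8·R1
  [  1  -1/10   1/30   4/5  |   2 ]
  [  0    3/5    4/5   6/5  |   9 ]
  [  0    4/5  11/15  -2/5  |   5 ]
  [ 12      0      2    14  |  48 ]
R4 ← R4 − 12·R1
  [ 1  -1/10   1/30   4/5  |   2 ]
  [ 0    3/5    4/5   6/5  |   9 ]
  [ 0    4/5  11/15  -2/5  |   5 ]
  [ 0    6/5    8/5  22/5  |  24 ]
R2 ← 5/3·R2
  [ 1  -1/10   1/30   4/5  |   2 ]
  [ 0      1    4/3     2  |  15 ]
  [ 0    4/5  11/15  -2/5  |   5 ]
  [ 0    6/5    8/5  22/5  |  24 ]
R3 ← R3 − 4/5·R2
  [ 1  -1/10  1/30   4/5  |   2 ]
  [ 0      1   4/3     2  |  15 ]
  [ 0      0  -1/3    -2  |  -7 ]
  [ 0    6/5   8/5  22/5  |  24 ]
R4 ← R4 − 6/5·R2
  [ 1  -1/10  1/30  4/5  |   2 ]
  [ 0      1   4/3    2  |  15 ]
  [ 0      0  -1/3   -2  |  -7 ]
  [ 0      0     0    2  |   6 ]
R3 ← -3·R3
  [ 1  -1/10  1/30  4/5  |   2 ]
  [ 0      1   4/3    2  |  15 ]
  [ 0      0     1    6  |  21 ]
  [ 0      0     0    2  |   6 ]
R4 ← 1/2·R4
  [ 1  -1/10  1/30  4/5  |   2 ]
  [ 0      1   4/3    2  |  15 ]
  [ 0      0     1    6  |  21 ]
  [ 0      0     0    1  |   3 ]
R3 ← R3 − 6·R4
  [ 1  -1/10  1/30  4/5  |   2 ]
  [ 0      1   4/3    2  |  15 ]
  [ 0      0     1    0  |   3 ]
  [ 0      0     0    1  |   3 ]
R2 ← R2 − 2·R4
  [ 1  -1/10  1/30  4/5  |  2 ]
  [ 0      1   4/3    0  |  9 ]
  [ 0      0     1    0  |  3 ]
  [ 0      0     0    1  |  3 ]
R1 ← R1 − 4/5·R4
  [ 1  -1/10  1/30  0  |  -2/5 ]
  [ 0      1   4/3  0  |     9 ]
  [ 0      0     1  0  |     3 ]
  [ 0      0     0  1  |     3 ]
R2 ← R2 − 4/3·R3
  [ 1  -1/10  1/30  0  |  -2/5 ]
  [ 0      1     0  0  |     5 ]
  [ 0      0     1  0  |     3 ]
  [ 0      0     0  1  |     3 ]
R1 ← R1 − 1/30·R3
  [ 1  -1/10  0  0  |  -1/2 ]
  [ 0      1  0  0  |     5 ]
  [ 0      0  1  0  |     3 ]
  [ 0      0  0  1  |     3 ]
R1 ← R1 + 1/10·R2
  [ 1  0  0  0  |  0 ]
  [ 0  1  0  0  |  5 ]
  [ 0  0  1  0  |  3 ]
  [ 0  0  0  1  |  3 ]
Reading off the last column: x = 0, y = 5, z = 3, w = 3.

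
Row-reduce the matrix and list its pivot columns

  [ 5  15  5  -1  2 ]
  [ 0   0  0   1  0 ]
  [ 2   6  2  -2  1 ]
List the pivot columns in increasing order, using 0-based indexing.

ρ1 -> 1/5·ρ1
  [ 1  3  1  -1/5  2/5 ]
  [ 0  0  0     1    0 ]
  [ 2  6  2    -2    1 ]
ρ3 -> ρ3 − 2·ρ1
  [ 1  3  1  -1/5  2/5 ]
  [ 0  0  0     1    0 ]
  [ 0  0  0  -8/5  1/5 ]
ρ3 -> ρ3 + 8/5·ρ2
  [ 1  3  1  -1/5  2/5 ]
  [ 0  0  0     1    0 ]
  [ 0  0  0     0  1/5 ]
ρ3 -> 5·ρ3
  [ 1  3  1  -1/5  2/5 ]
  [ 0  0  0     1    0 ]
  [ 0  0  0     0    1 ]
ρ1 -> ρ1 − 2/5·ρ3
  [ 1  3  1  -1/5  0 ]
  [ 0  0  0     1  0 ]
  [ 0  0  0     0  1 ]
ρ1 -> ρ1 + 1/5·ρ2
  [ 1  3  1  0  0 ]
  [ 0  0  0  1  0 ]
  [ 0  0  0  0  1 ]
Pivot columns are the columns containing a leading 1.

0, 3, 4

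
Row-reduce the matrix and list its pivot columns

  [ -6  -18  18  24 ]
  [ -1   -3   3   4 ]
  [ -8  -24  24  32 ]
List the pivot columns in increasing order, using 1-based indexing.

r1 := -1/6·r1
r2 := r2 + r1
r3 := r3 + 8·r1
Pivot columns are the columns containing a leading 1.

1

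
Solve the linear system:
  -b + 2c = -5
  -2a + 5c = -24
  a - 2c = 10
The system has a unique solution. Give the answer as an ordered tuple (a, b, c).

(2, -3, -4)

Form the augmented matrix and row-reduce:
  [  0  -1   2  |   -5 ]
  [ -2   0   5  |  -24 ]
  [  1   0  -2  |   10 ]
R1 ↔ R2
  [ -2   0   5  |  -24 ]
  [  0  -1   2  |   -5 ]
  [  1   0  -2  |   10 ]
R1 := -1/2·R1
  [ 1   0  -5/2  |  12 ]
  [ 0  -1     2  |  -5 ]
  [ 1   0    -2  |  10 ]
R3 := R3 − R1
  [ 1   0  -5/2  |  12 ]
  [ 0  -1     2  |  -5 ]
  [ 0   0   1/2  |  -2 ]
R2 := -1·R2
  [ 1  0  -5/2  |  12 ]
  [ 0  1    -2  |   5 ]
  [ 0  0   1/2  |  -2 ]
R3 := 2·R3
  [ 1  0  -5/2  |  12 ]
  [ 0  1    -2  |   5 ]
  [ 0  0     1  |  -4 ]
R2 := R2 + 2·R3
  [ 1  0  -5/2  |  12 ]
  [ 0  1     0  |  -3 ]
  [ 0  0     1  |  -4 ]
R1 := R1 + 5/2·R3
  [ 1  0  0  |   2 ]
  [ 0  1  0  |  -3 ]
  [ 0  0  1  |  -4 ]
Reading off the last column: a = 2, b = -3, c = -4.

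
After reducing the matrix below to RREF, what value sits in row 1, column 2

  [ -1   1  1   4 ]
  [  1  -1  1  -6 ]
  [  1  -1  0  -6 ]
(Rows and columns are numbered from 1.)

r1 ← -1·r1
r2 ← r2 − r1
r3 ← r3 − r1
r2 ← 1/2·r2
r3 ← r3 − r2
r3 ← -1·r3
r2 ← r2 + r3
r1 ← r1 + 4·r3
r1 ← r1 + r2

-1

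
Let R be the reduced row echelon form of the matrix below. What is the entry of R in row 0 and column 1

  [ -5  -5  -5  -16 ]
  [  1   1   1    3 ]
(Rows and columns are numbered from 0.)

R1 ← -1/5·R1
  [ 1  1  1  16/5 ]
  [ 1  1  1     3 ]
R2 ← R2 − R1
  [ 1  1  1  16/5 ]
  [ 0  0  0  -1/5 ]
R2 ← -5·R2
  [ 1  1  1  16/5 ]
  [ 0  0  0     1 ]
R1 ← R1 − 16/5·R2
  [ 1  1  1  0 ]
  [ 0  0  0  1 ]

1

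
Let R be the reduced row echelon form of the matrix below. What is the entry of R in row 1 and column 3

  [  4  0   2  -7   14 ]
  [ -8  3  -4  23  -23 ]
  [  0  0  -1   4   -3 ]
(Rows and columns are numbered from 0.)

Multiply ρ1 by 1/4.
  [  1  0  1/2  -7/4  7/2 ]
  [ -8  3   -4    23  -23 ]
  [  0  0   -1     4   -3 ]
Add 8 times ρ1 to ρ2.
  [ 1  0  1/2  -7/4  7/2 ]
  [ 0  3    0     9    5 ]
  [ 0  0   -1     4   -3 ]
Multiply ρ2 by 1/3.
  [ 1  0  1/2  -7/4  7/2 ]
  [ 0  1    0     3  5/3 ]
  [ 0  0   -1     4   -3 ]
Multiply ρ3 by -1.
  [ 1  0  1/2  -7/4  7/2 ]
  [ 0  1    0     3  5/3 ]
  [ 0  0    1    -4    3 ]
Subtract 1/2 times ρ3 from ρ1.
  [ 1  0  0  1/4    2 ]
  [ 0  1  0    3  5/3 ]
  [ 0  0  1   -4    3 ]

3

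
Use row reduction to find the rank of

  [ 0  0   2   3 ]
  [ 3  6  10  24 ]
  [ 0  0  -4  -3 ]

rank = 3

Swap R1 and R2.
  [ 3  6  10  24 ]
  [ 0  0   2   3 ]
  [ 0  0  -4  -3 ]
Multiply R1 by 1/3.
  [ 1  2  10/3   8 ]
  [ 0  0     2   3 ]
  [ 0  0    -4  -3 ]
Multiply R2 by 1/2.
  [ 1  2  10/3    8 ]
  [ 0  0     1  3/2 ]
  [ 0  0    -4   -3 ]
Add 4 times R2 to R3.
  [ 1  2  10/3    8 ]
  [ 0  0     1  3/2 ]
  [ 0  0     0    3 ]
Multiply R3 by 1/3.
  [ 1  2  10/3    8 ]
  [ 0  0     1  3/2 ]
  [ 0  0     0    1 ]
Subtract 3/2 times R3 from R2.
  [ 1  2  10/3  8 ]
  [ 0  0     1  0 ]
  [ 0  0     0  1 ]
Subtract 8 times R3 from R1.
  [ 1  2  10/3  0 ]
  [ 0  0     1  0 ]
  [ 0  0     0  1 ]
Subtract 10/3 times R2 from R1.
  [ 1  2  0  0 ]
  [ 0  0  1  0 ]
  [ 0  0  0  1 ]
The reduced form has 3 nonzero rows.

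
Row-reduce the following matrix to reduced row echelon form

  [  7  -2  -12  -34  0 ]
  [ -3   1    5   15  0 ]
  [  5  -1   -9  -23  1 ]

R1 ← 1/7·R1
  [  1  -2/7  -12/7  -34/7  0 ]
  [ -3     1      5     15  0 ]
  [  5    -1     -9    -23  1 ]
R2 ← R2 + 3·R1
  [ 1  -2/7  -12/7  -34/7  0 ]
  [ 0   1/7   -1/7    3/7  0 ]
  [ 5    -1     -9    -23  1 ]
R3 ← R3 − 5·R1
  [ 1  -2/7  -12/7  -34/7  0 ]
  [ 0   1/7   -1/7    3/7  0 ]
  [ 0   3/7   -3/7    9/7  1 ]
R2 ← 7·R2
  [ 1  -2/7  -12/7  -34/7  0 ]
  [ 0     1     -1      3  0 ]
  [ 0   3/7   -3/7    9/7  1 ]
R3 ← R3 − 3/7·R2
  [ 1  -2/7  -12/7  -34/7  0 ]
  [ 0     1     -1      3  0 ]
  [ 0     0      0      0  1 ]
R1 ← R1 + 2/7·R2
  [ 1  0  -2  -4  0 ]
  [ 0  1  -1   3  0 ]
  [ 0  0   0   0  1 ]

[[1, 0, -2, -4, 0], [0, 1, -1, 3, 0], [0, 0, 0, 0, 1]]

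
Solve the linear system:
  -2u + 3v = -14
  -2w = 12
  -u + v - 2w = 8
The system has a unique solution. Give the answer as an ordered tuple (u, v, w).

(-2, -6, -6)

Form the augmented matrix and row-reduce:
  [ -2  3   0  |  -14 ]
  [  0  0  -2  |   12 ]
  [ -1  1  -2  |    8 ]
r1 := -1/2·r1
r3 := r3 + r1
r2 ↔ r3
r2 := -2·r2
r3 := -1/2·r3
r2 := r2 − 4·r3
r1 := r1 + 3/2·r2
Reading off the last column: u = -2, v = -6, w = -6.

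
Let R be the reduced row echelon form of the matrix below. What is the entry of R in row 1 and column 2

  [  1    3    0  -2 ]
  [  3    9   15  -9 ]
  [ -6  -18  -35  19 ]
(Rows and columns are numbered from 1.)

ρ2 → ρ2 − 3·ρ1
  [  1    3    0  -2 ]
  [  0    0   15  -3 ]
  [ -6  -18  -35  19 ]
ρ3 → ρ3 + 6·ρ1
  [ 1  3    0  -2 ]
  [ 0  0   15  -3 ]
  [ 0  0  -35   7 ]
ρ2 → 1/15·ρ2
  [ 1  3    0    -2 ]
  [ 0  0    1  -1/5 ]
  [ 0  0  -35     7 ]
ρ3 → ρ3 + 35·ρ2
  [ 1  3  0    -2 ]
  [ 0  0  1  -1/5 ]
  [ 0  0  0     0 ]

3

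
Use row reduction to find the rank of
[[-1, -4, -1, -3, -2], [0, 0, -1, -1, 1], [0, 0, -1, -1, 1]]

rank = 2

R1 → -1·R1
  [ 1  4   1   3  2 ]
  [ 0  0  -1  -1  1 ]
  [ 0  0  -1  -1  1 ]
R2 → -1·R2
  [ 1  4   1   3   2 ]
  [ 0  0   1   1  -1 ]
  [ 0  0  -1  -1   1 ]
R3 → R3 + R2
  [ 1  4  1  3   2 ]
  [ 0  0  1  1  -1 ]
  [ 0  0  0  0   0 ]
R1 → R1 − R2
  [ 1  4  0  2   3 ]
  [ 0  0  1  1  -1 ]
  [ 0  0  0  0   0 ]
The reduced form has 2 nonzero rows.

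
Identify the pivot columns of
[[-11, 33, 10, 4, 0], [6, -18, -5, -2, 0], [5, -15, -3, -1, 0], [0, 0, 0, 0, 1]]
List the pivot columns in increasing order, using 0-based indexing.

r1 → -1/11·r1
  [ 1   -3  -10/11  -4/11  0 ]
  [ 6  -18      -5     -2  0 ]
  [ 5  -15      -3     -1  0 ]
  [ 0    0       0      0  1 ]
r2 → r2 − 6·r1
  [ 1   -3  -10/11  -4/11  0 ]
  [ 0    0    5/11   2/11  0 ]
  [ 5  -15      -3     -1  0 ]
  [ 0    0       0      0  1 ]
r3 → r3 − 5·r1
  [ 1  -3  -10/11  -4/11  0 ]
  [ 0   0    5/11   2/11  0 ]
  [ 0   0   17/11   9/11  0 ]
  [ 0   0       0      0  1 ]
r2 → 11/5·r2
  [ 1  -3  -10/11  -4/11  0 ]
  [ 0   0       1    2/5  0 ]
  [ 0   0   17/11   9/11  0 ]
  [ 0   0       0      0  1 ]
r3 → r3 − 17/11·r2
  [ 1  -3  -10/11  -4/11  0 ]
  [ 0   0       1    2/5  0 ]
  [ 0   0       0    1/5  0 ]
  [ 0   0       0      0  1 ]
r3 → 5·r3
  [ 1  -3  -10/11  -4/11  0 ]
  [ 0   0       1    2/5  0 ]
  [ 0   0       0      1  0 ]
  [ 0   0       0      0  1 ]
r2 → r2 − 2/5·r3
  [ 1  -3  -10/11  -4/11  0 ]
  [ 0   0       1      0  0 ]
  [ 0   0       0      1  0 ]
  [ 0   0       0      0  1 ]
r1 → r1 + 4/11·r3
  [ 1  -3  -10/11  0  0 ]
  [ 0   0       1  0  0 ]
  [ 0   0       0  1  0 ]
  [ 0   0       0  0  1 ]
r1 → r1 + 10/11·r2
  [ 1  -3  0  0  0 ]
  [ 0   0  1  0  0 ]
  [ 0   0  0  1  0 ]
  [ 0   0  0  0  1 ]
Pivot columns are the columns containing a leading 1.

0, 2, 3, 4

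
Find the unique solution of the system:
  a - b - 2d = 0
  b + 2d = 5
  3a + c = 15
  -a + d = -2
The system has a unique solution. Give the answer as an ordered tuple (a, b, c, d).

(5, -1, 0, 3)

Form the augmented matrix and row-reduce:
  [  1  -1  0  -2  |   0 ]
  [  0   1  0   2  |   5 ]
  [  3   0  1   0  |  15 ]
  [ -1   0  0   1  |  -2 ]
R3 -> R3 − 3·R1
  [  1  -1  0  -2  |   0 ]
  [  0   1  0   2  |   5 ]
  [  0   3  1   6  |  15 ]
  [ -1   0  0   1  |  -2 ]
R4 -> R4 + R1
  [ 1  -1  0  -2  |   0 ]
  [ 0   1  0   2  |   5 ]
  [ 0   3  1   6  |  15 ]
  [ 0  -1  0  -1  |  -2 ]
R3 -> R3 − 3·R2
  [ 1  -1  0  -2  |   0 ]
  [ 0   1  0   2  |   5 ]
  [ 0   0  1   0  |   0 ]
  [ 0  -1  0  -1  |  -2 ]
R4 -> R4 + R2
  [ 1  -1  0  -2  |  0 ]
  [ 0   1  0   2  |  5 ]
  [ 0   0  1   0  |  0 ]
  [ 0   0  0   1  |  3 ]
R2 -> R2 − 2·R4
  [ 1  -1  0  -2  |   0 ]
  [ 0   1  0   0  |  -1 ]
  [ 0   0  1   0  |   0 ]
  [ 0   0  0   1  |   3 ]
R1 -> R1 + 2·R4
  [ 1  -1  0  0  |   6 ]
  [ 0   1  0  0  |  -1 ]
  [ 0   0  1  0  |   0 ]
  [ 0   0  0  1  |   3 ]
R1 -> R1 + R2
  [ 1  0  0  0  |   5 ]
  [ 0  1  0  0  |  -1 ]
  [ 0  0  1  0  |   0 ]
  [ 0  0  0  1  |   3 ]
Reading off the last column: a = 5, b = -1, c = 0, d = 3.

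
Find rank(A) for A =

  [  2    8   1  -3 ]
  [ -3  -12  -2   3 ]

rank = 2

R1 → 1/2·R1
  [  1    4  1/2  -3/2 ]
  [ -3  -12   -2     3 ]
R2 → R2 + 3·R1
  [ 1  4   1/2  -3/2 ]
  [ 0  0  -1/2  -3/2 ]
R2 → -2·R2
  [ 1  4  1/2  -3/2 ]
  [ 0  0    1     3 ]
R1 → R1 − 1/2·R2
  [ 1  4  0  -3 ]
  [ 0  0  1   3 ]
The reduced form has 2 nonzero rows.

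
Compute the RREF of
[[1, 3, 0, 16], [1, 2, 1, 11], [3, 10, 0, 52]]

R2 ← R2 − R1
  [ 1   3  0  16 ]
  [ 0  -1  1  -5 ]
  [ 3  10  0  52 ]
R3 ← R3 − 3·R1
  [ 1   3  0  16 ]
  [ 0  -1  1  -5 ]
  [ 0   1  0   4 ]
R2 ← -1·R2
  [ 1  3   0  16 ]
  [ 0  1  -1   5 ]
  [ 0  1   0   4 ]
R3 ← R3 − R2
  [ 1  3   0  16 ]
  [ 0  1  -1   5 ]
  [ 0  0   1  -1 ]
R2 ← R2 + R3
  [ 1  3  0  16 ]
  [ 0  1  0   4 ]
  [ 0  0  1  -1 ]
R1 ← R1 − 3·R2
  [ 1  0  0   4 ]
  [ 0  1  0   4 ]
  [ 0  0  1  -1 ]

[[1, 0, 0, 4], [0, 1, 0, 4], [0, 0, 1, -1]]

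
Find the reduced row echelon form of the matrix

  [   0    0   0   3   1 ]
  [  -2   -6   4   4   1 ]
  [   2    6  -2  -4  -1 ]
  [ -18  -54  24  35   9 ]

ρ1 <-> ρ2
ρ1 → -1/2·ρ1
ρ3 → ρ3 − 2·ρ1
ρ4 → ρ4 + 18·ρ1
ρ2 <-> ρ3
ρ2 → 1/2·ρ2
ρ4 → ρ4 + 12·ρ2
ρ3 → 1/3·ρ3
ρ4 → ρ4 + ρ3
ρ4 → 3·ρ4
ρ3 → ρ3 − 1/3·ρ4
ρ1 → ρ1 + 1/2·ρ4
ρ1 → ρ1 + 2·ρ3
ρ1 → ρ1 + 2·ρ2

[[1, 3, 0, 0, 0], [0, 0, 1, 0, 0], [0, 0, 0, 1, 0], [0, 0, 0, 0, 1]]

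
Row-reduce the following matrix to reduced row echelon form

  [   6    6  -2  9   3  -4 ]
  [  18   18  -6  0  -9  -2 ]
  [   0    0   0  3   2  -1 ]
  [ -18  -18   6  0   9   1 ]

R1 → 1/6·R1
R2 → R2 − 18·R1
R4 → R4 + 18·R1
R2 → -1/27·R2
R3 → R3 − 3·R2
R4 → R4 − 27·R2
R3 → 9·R3
R4 → R4 + R3
R2 → R2 + 10/27·R3
R1 → R1 + 2/3·R3
R1 → R1 − 3/2·R2

[[1, 1, -1/3, 0, -1/2, 0], [0, 0, 0, 1, 2/3, 0], [0, 0, 0, 0, 0, 1], [0, 0, 0, 0, 0, 0]]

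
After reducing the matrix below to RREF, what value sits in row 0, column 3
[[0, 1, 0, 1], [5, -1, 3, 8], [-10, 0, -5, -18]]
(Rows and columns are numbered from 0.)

9/5

R1 <-> R2
  [   5  -1   3    8 ]
  [   0   1   0    1 ]
  [ -10   0  -5  -18 ]
R1 → 1/5·R1
  [   1  -1/5  3/5  8/5 ]
  [   0     1    0    1 ]
  [ -10     0   -5  -18 ]
R3 → R3 + 10·R1
  [ 1  -1/5  3/5  8/5 ]
  [ 0     1    0    1 ]
  [ 0    -2    1   -2 ]
R3 → R3 + 2·R2
  [ 1  -1/5  3/5  8/5 ]
  [ 0     1    0    1 ]
  [ 0     0    1    0 ]
R1 → R1 − 3/5·R3
  [ 1  -1/5  0  8/5 ]
  [ 0     1  0    1 ]
  [ 0     0  1    0 ]
R1 → R1 + 1/5·R2
  [ 1  0  0  9/5 ]
  [ 0  1  0    1 ]
  [ 0  0  1    0 ]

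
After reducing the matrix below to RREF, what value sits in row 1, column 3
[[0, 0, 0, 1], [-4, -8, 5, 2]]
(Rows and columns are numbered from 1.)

-5/4

R1 ↔ R2
  [ -4  -8  5  2 ]
  [  0   0  0  1 ]
R1 → -1/4·R1
  [ 1  2  -5/4  -1/2 ]
  [ 0  0     0     1 ]
R1 → R1 + 1/2·R2
  [ 1  2  -5/4  0 ]
  [ 0  0     0  1 ]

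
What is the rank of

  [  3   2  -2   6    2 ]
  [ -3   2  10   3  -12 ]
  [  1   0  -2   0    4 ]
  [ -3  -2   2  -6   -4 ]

rank = 4

Multiply ρ1 by 1/3.
  [  1  2/3  -2/3   2  2/3 ]
  [ -3    2    10   3  -12 ]
  [  1    0    -2   0    4 ]
  [ -3   -2     2  -6   -4 ]
Add 3 times ρ1 to ρ2.
  [  1  2/3  -2/3   2  2/3 ]
  [  0    4     8   9  -10 ]
  [  1    0    -2   0    4 ]
  [ -3   -2     2  -6   -4 ]
Subtract ρ1 from ρ3.
  [  1   2/3  -2/3   2   2/3 ]
  [  0     4     8   9   -10 ]
  [  0  -2/3  -4/3  -2  10/3 ]
  [ -3    -2     2  -6    -4 ]
Add 3 times ρ1 to ρ4.
  [ 1   2/3  -2/3   2   2/3 ]
  [ 0     4     8   9   -10 ]
  [ 0  -2/3  -4/3  -2  10/3 ]
  [ 0     0     0   0    -2 ]
Multiply ρ2 by 1/4.
  [ 1   2/3  -2/3    2   2/3 ]
  [ 0     1     2  9/4  -5/2 ]
  [ 0  -2/3  -4/3   -2  10/3 ]
  [ 0     0     0    0    -2 ]
Add 2/3 times ρ2 to ρ3.
  [ 1  2/3  -2/3     2   2/3 ]
  [ 0    1     2   9/4  -5/2 ]
  [ 0    0     0  -1/2   5/3 ]
  [ 0    0     0     0    -2 ]
Multiply ρ3 by -2.
  [ 1  2/3  -2/3    2    2/3 ]
  [ 0    1     2  9/4   -5/2 ]
  [ 0    0     0    1  -10/3 ]
  [ 0    0     0    0     -2 ]
Multiply ρ4 by -1/2.
  [ 1  2/3  -2/3    2    2/3 ]
  [ 0    1     2  9/4   -5/2 ]
  [ 0    0     0    1  -10/3 ]
  [ 0    0     0    0      1 ]
Add 10/3 times ρ4 to ρ3.
  [ 1  2/3  -2/3    2   2/3 ]
  [ 0    1     2  9/4  -5/2 ]
  [ 0    0     0    1     0 ]
  [ 0    0     0    0     1 ]
Add 5/2 times ρ4 to ρ2.
  [ 1  2/3  -2/3    2  2/3 ]
  [ 0    1     2  9/4    0 ]
  [ 0    0     0    1    0 ]
  [ 0    0     0    0    1 ]
Subtract 2/3 times ρ4 from ρ1.
  [ 1  2/3  -2/3    2  0 ]
  [ 0    1     2  9/4  0 ]
  [ 0    0     0    1  0 ]
  [ 0    0     0    0  1 ]
Subtract 9/4 times ρ3 from ρ2.
  [ 1  2/3  -2/3  2  0 ]
  [ 0    1     2  0  0 ]
  [ 0    0     0  1  0 ]
  [ 0    0     0  0  1 ]
Subtract 2 times ρ3 from ρ1.
  [ 1  2/3  -2/3  0  0 ]
  [ 0    1     2  0  0 ]
  [ 0    0     0  1  0 ]
  [ 0    0     0  0  1 ]
Subtract 2/3 times ρ2 from ρ1.
  [ 1  0  -2  0  0 ]
  [ 0  1   2  0  0 ]
  [ 0  0   0  1  0 ]
  [ 0  0   0  0  1 ]
The reduced form has 4 nonzero rows.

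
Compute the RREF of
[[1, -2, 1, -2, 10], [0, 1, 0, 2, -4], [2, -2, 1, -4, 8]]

[[1, 0, 0, -2, -2], [0, 1, 0, 2, -4], [0, 0, 1, 4, 4]]

r3 := r3 − 2·r1
  [ 1  -2   1  -2   10 ]
  [ 0   1   0   2   -4 ]
  [ 0   2  -1   0  -12 ]
r3 := r3 − 2·r2
  [ 1  -2   1  -2  10 ]
  [ 0   1   0   2  -4 ]
  [ 0   0  -1  -4  -4 ]
r3 := -1·r3
  [ 1  -2  1  -2  10 ]
  [ 0   1  0   2  -4 ]
  [ 0   0  1   4   4 ]
r1 := r1 − r3
  [ 1  -2  0  -6   6 ]
  [ 0   1  0   2  -4 ]
  [ 0   0  1   4   4 ]
r1 := r1 + 2·r2
  [ 1  0  0  -2  -2 ]
  [ 0  1  0   2  -4 ]
  [ 0  0  1   4   4 ]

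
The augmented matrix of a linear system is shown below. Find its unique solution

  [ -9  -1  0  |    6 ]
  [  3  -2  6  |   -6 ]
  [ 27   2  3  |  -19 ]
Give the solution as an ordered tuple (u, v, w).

R1 ← -1/9·R1
  [  1  1/9  0  |  -2/3 ]
  [  3   -2  6  |    -6 ]
  [ 27    2  3  |   -19 ]
R2 ← R2 − 3·R1
  [  1   1/9  0  |  -2/3 ]
  [  0  -7/3  6  |    -4 ]
  [ 27     2  3  |   -19 ]
R3 ← R3 − 27·R1
  [ 1   1/9  0  |  -2/3 ]
  [ 0  -7/3  6  |    -4 ]
  [ 0    -1  3  |    -1 ]
R2 ← -3/7·R2
  [ 1  1/9      0  |  -2/3 ]
  [ 0    1  -18/7  |  12/7 ]
  [ 0   -1      3  |    -1 ]
R3 ← R3 + R2
  [ 1  1/9      0  |  -2/3 ]
  [ 0    1  -18/7  |  12/7 ]
  [ 0    0    3/7  |   5/7 ]
R3 ← 7/3·R3
  [ 1  1/9      0  |  -2/3 ]
  [ 0    1  -18/7  |  12/7 ]
  [ 0    0      1  |   5/3 ]
R2 ← R2 + 18/7·R3
  [ 1  1/9  0  |  -2/3 ]
  [ 0    1  0  |     6 ]
  [ 0    0  1  |   5/3 ]
R1 ← R1 − 1/9·R2
  [ 1  0  0  |  -4/3 ]
  [ 0  1  0  |     6 ]
  [ 0  0  1  |   5/3 ]
Reading off the last column: u = -4/3, v = 6, w = 5/3.

(-4/3, 6, 5/3)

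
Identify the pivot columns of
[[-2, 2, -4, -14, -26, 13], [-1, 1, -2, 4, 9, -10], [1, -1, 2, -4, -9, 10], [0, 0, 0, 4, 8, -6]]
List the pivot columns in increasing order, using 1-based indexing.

R1 -> -1/2·R1
  [  1  -1   2   7  13  -13/2 ]
  [ -1   1  -2   4   9    -10 ]
  [  1  -1   2  -4  -9     10 ]
  [  0   0   0   4   8     -6 ]
R2 -> R2 + R1
  [ 1  -1  2   7  13  -13/2 ]
  [ 0   0  0  11  22  -33/2 ]
  [ 1  -1  2  -4  -9     10 ]
  [ 0   0  0   4   8     -6 ]
R3 -> R3 − R1
  [ 1  -1  2    7   13  -13/2 ]
  [ 0   0  0   11   22  -33/2 ]
  [ 0   0  0  -11  -22   33/2 ]
  [ 0   0  0    4    8     -6 ]
R2 -> 1/11·R2
  [ 1  -1  2    7   13  -13/2 ]
  [ 0   0  0    1    2   -3/2 ]
  [ 0   0  0  -11  -22   33/2 ]
  [ 0   0  0    4    8     -6 ]
R3 -> R3 + 11·R2
  [ 1  -1  2  7  13  -13/2 ]
  [ 0   0  0  1   2   -3/2 ]
  [ 0   0  0  0   0      0 ]
  [ 0   0  0  4   8     -6 ]
R4 -> R4 − 4·R2
  [ 1  -1  2  7  13  -13/2 ]
  [ 0   0  0  1   2   -3/2 ]
  [ 0   0  0  0   0      0 ]
  [ 0   0  0  0   0      0 ]
R1 -> R1 − 7·R2
  [ 1  -1  2  0  -1     4 ]
  [ 0   0  0  1   2  -3/2 ]
  [ 0   0  0  0   0     0 ]
  [ 0   0  0  0   0     0 ]
Pivot columns are the columns containing a leading 1.

1, 4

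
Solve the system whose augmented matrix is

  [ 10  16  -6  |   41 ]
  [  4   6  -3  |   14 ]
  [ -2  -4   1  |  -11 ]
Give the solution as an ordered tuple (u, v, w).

Multiply ρ1 by 1/10.
  [  1  8/5  -3/5  |  41/10 ]
  [  4    6    -3  |     14 ]
  [ -2   -4     1  |    -11 ]
Subtract 4 times ρ1 from ρ2.
  [  1   8/5  -3/5  |  41/10 ]
  [  0  -2/5  -3/5  |  -12/5 ]
  [ -2    -4     1  |    -11 ]
Add 2 times ρ1 to ρ3.
  [ 1   8/5  -3/5  |  41/10 ]
  [ 0  -2/5  -3/5  |  -12/5 ]
  [ 0  -4/5  -1/5  |  -14/5 ]
Multiply ρ2 by -5/2.
  [ 1   8/5  -3/5  |  41/10 ]
  [ 0     1   3/2  |      6 ]
  [ 0  -4/5  -1/5  |  -14/5 ]
Add 4/5 times ρ2 to ρ3.
  [ 1  8/5  -3/5  |  41/10 ]
  [ 0    1   3/2  |      6 ]
  [ 0    0     1  |      2 ]
Subtract 3/2 times ρ3 from ρ2.
  [ 1  8/5  -3/5  |  41/10 ]
  [ 0    1     0  |      3 ]
  [ 0    0     1  |      2 ]
Add 3/5 times ρ3 to ρ1.
  [ 1  8/5  0  |  53/10 ]
  [ 0    1  0  |      3 ]
  [ 0    0  1  |      2 ]
Subtract 8/5 times ρ2 from ρ1.
  [ 1  0  0  |  1/2 ]
  [ 0  1  0  |    3 ]
  [ 0  0  1  |    2 ]
Reading off the last column: u = 1/2, v = 3, w = 2.

(1/2, 3, 2)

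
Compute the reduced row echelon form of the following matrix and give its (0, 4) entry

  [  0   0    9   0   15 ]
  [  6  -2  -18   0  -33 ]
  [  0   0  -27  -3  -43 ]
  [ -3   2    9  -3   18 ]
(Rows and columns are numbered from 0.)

-2/3

R1 <=> R2
  [  6  -2  -18   0  -33 ]
  [  0   0    9   0   15 ]
  [  0   0  -27  -3  -43 ]
  [ -3   2    9  -3   18 ]
R1 → 1/6·R1
  [  1  -1/3   -3   0  -11/2 ]
  [  0     0    9   0     15 ]
  [  0     0  -27  -3    -43 ]
  [ -3     2    9  -3     18 ]
R4 → R4 + 3·R1
  [ 1  -1/3   -3   0  -11/2 ]
  [ 0     0    9   0     15 ]
  [ 0     0  -27  -3    -43 ]
  [ 0     1    0  -3    3/2 ]
R2 <=> R4
  [ 1  -1/3   -3   0  -11/2 ]
  [ 0     1    0  -3    3/2 ]
  [ 0     0  -27  -3    -43 ]
  [ 0     0    9   0     15 ]
R3 → -1/27·R3
  [ 1  -1/3  -3    0  -11/2 ]
  [ 0     1   0   -3    3/2 ]
  [ 0     0   1  1/9  43/27 ]
  [ 0     0   9    0     15 ]
R4 → R4 − 9·R3
  [ 1  -1/3  -3    0  -11/2 ]
  [ 0     1   0   -3    3/2 ]
  [ 0     0   1  1/9  43/27 ]
  [ 0     0   0   -1    2/3 ]
R4 → -1·R4
  [ 1  -1/3  -3    0  -11/2 ]
  [ 0     1   0   -3    3/2 ]
  [ 0     0   1  1/9  43/27 ]
  [ 0     0   0    1   -2/3 ]
R3 → R3 − 1/9·R4
  [ 1  -1/3  -3   0  -11/2 ]
  [ 0     1   0  -3    3/2 ]
  [ 0     0   1   0    5/3 ]
  [ 0     0   0   1   -2/3 ]
R2 → R2 + 3·R4
  [ 1  -1/3  -3  0  -11/2 ]
  [ 0     1   0  0   -1/2 ]
  [ 0     0   1  0    5/3 ]
  [ 0     0   0  1   -2/3 ]
R1 → R1 + 3·R3
  [ 1  -1/3  0  0  -1/2 ]
  [ 0     1  0  0  -1/2 ]
  [ 0     0  1  0   5/3 ]
  [ 0     0  0  1  -2/3 ]
R1 → R1 + 1/3·R2
  [ 1  0  0  0  -2/3 ]
  [ 0  1  0  0  -1/2 ]
  [ 0  0  1  0   5/3 ]
  [ 0  0  0  1  -2/3 ]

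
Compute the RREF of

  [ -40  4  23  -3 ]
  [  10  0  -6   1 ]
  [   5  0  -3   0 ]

ρ1 := -1/40·ρ1
  [  1  -1/10  -23/40  3/40 ]
  [ 10      0      -6     1 ]
  [  5      0      -3     0 ]
ρ2 := ρ2 − 10·ρ1
  [ 1  -1/10  -23/40  3/40 ]
  [ 0      1    -1/4   1/4 ]
  [ 5      0      -3     0 ]
ρ3 := ρ3 − 5·ρ1
  [ 1  -1/10  -23/40  3/40 ]
  [ 0      1    -1/4   1/4 ]
  [ 0    1/2    -1/8  -3/8 ]
ρ3 := ρ3 − 1/2·ρ2
  [ 1  -1/10  -23/40  3/40 ]
  [ 0      1    -1/4   1/4 ]
  [ 0      0       0  -1/2 ]
ρ3 := -2·ρ3
  [ 1  -1/10  -23/40  3/40 ]
  [ 0      1    -1/4   1/4 ]
  [ 0      0       0     1 ]
ρ2 := ρ2 − 1/4·ρ3
  [ 1  -1/10  -23/40  3/40 ]
  [ 0      1    -1/4     0 ]
  [ 0      0       0     1 ]
ρ1 := ρ1 − 3/40·ρ3
  [ 1  -1/10  -23/40  0 ]
  [ 0      1    -1/4  0 ]
  [ 0      0       0  1 ]
ρ1 := ρ1 + 1/10·ρ2
  [ 1  0  -3/5  0 ]
  [ 0  1  -1/4  0 ]
  [ 0  0     0  1 ]

[[1, 0, -3/5, 0], [0, 1, -1/4, 0], [0, 0, 0, 1]]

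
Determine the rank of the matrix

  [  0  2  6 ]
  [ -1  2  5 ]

r1 <=> r2
  [ -1  2  5 ]
  [  0  2  6 ]
r1 -> -1·r1
  [ 1  -2  -5 ]
  [ 0   2   6 ]
r2 -> 1/2·r2
  [ 1  -2  -5 ]
  [ 0   1   3 ]
r1 -> r1 + 2·r2
  [ 1  0  1 ]
  [ 0  1  3 ]
The reduced form has 2 nonzero rows.

rank = 2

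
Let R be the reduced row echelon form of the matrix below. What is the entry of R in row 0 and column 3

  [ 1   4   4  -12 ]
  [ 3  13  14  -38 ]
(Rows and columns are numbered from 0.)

-4

R2 ← R2 − 3·R1
  [ 1  4  4  -12 ]
  [ 0  1  2   -2 ]
R1 ← R1 − 4·R2
  [ 1  0  -4  -4 ]
  [ 0  1   2  -2 ]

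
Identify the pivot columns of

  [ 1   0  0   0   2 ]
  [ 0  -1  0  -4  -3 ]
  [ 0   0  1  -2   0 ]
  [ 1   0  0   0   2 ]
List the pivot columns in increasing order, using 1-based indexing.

1, 2, 3

ρ4 ← ρ4 − ρ1
  [ 1   0  0   0   2 ]
  [ 0  -1  0  -4  -3 ]
  [ 0   0  1  -2   0 ]
  [ 0   0  0   0   0 ]
ρ2 ← -1·ρ2
  [ 1  0  0   0  2 ]
  [ 0  1  0   4  3 ]
  [ 0  0  1  -2  0 ]
  [ 0  0  0   0  0 ]
Pivot columns are the columns containing a leading 1.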